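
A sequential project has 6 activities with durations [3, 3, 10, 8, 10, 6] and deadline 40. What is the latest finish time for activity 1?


LF(activity 1) = deadline - sum of successor durations
Successors: activities 2 through 6 with durations [3, 10, 8, 10, 6]
Sum of successor durations = 37
LF = 40 - 37 = 3

3


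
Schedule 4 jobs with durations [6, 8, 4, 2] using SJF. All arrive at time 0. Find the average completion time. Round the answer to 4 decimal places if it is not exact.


SJF order (ascending): [2, 4, 6, 8]
Completion times:
  Job 1: burst=2, C=2
  Job 2: burst=4, C=6
  Job 3: burst=6, C=12
  Job 4: burst=8, C=20
Average completion = 40/4 = 10.0

10.0


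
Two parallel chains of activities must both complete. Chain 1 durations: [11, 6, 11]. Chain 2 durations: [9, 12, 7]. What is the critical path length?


Path A total = 11 + 6 + 11 = 28
Path B total = 9 + 12 + 7 = 28
Critical path = longest path = max(28, 28) = 28

28


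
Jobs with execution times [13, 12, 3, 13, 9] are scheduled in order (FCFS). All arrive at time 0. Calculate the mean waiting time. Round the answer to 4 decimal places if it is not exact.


FCFS order (as given): [13, 12, 3, 13, 9]
Waiting times:
  Job 1: wait = 0
  Job 2: wait = 13
  Job 3: wait = 25
  Job 4: wait = 28
  Job 5: wait = 41
Sum of waiting times = 107
Average waiting time = 107/5 = 21.4

21.4


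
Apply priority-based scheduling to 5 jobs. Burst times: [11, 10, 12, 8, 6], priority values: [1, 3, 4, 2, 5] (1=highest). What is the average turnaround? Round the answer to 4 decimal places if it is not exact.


Sort by priority (ascending = highest first):
Order: [(1, 11), (2, 8), (3, 10), (4, 12), (5, 6)]
Completion times:
  Priority 1, burst=11, C=11
  Priority 2, burst=8, C=19
  Priority 3, burst=10, C=29
  Priority 4, burst=12, C=41
  Priority 5, burst=6, C=47
Average turnaround = 147/5 = 29.4

29.4


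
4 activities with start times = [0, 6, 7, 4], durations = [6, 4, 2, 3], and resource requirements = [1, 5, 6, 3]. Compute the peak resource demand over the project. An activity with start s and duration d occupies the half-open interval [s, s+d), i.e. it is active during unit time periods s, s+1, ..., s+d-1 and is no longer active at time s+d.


Each activity i is active on [start_i, start_i + duration_i).
Compute total resource usage per time slot:
  t=0: active resources = [1], total = 1
  t=1: active resources = [1], total = 1
  t=2: active resources = [1], total = 1
  t=3: active resources = [1], total = 1
  t=4: active resources = [1, 3], total = 4
  t=5: active resources = [1, 3], total = 4
  t=6: active resources = [5, 3], total = 8
  t=7: active resources = [5, 6], total = 11
  t=8: active resources = [5, 6], total = 11
  t=9: active resources = [5], total = 5
Peak resource demand = 11

11


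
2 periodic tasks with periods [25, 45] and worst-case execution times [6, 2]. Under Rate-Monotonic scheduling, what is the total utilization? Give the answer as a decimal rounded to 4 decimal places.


Compute individual utilizations (exact fractions):
  Task 1: C/T = 6/25 (approx. 0.24)
  Task 2: C/T = 2/45 (approx. 0.0444)
Total utilization U = 6/25 + 2/45 = 64/225
Rounded to 4 decimal places: U = 0.2844
RM (Liu & Layland) bound for 2 tasks = 0.828427; compare with U = 64/225 (approx. 0.284444)
U <= bound, so schedulable by RM sufficient condition.

0.2844


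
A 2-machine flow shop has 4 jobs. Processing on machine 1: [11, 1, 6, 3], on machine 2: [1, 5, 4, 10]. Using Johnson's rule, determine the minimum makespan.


Apply Johnson's rule:
  Group 1 (a <= b): [(2, 1, 5), (4, 3, 10)]
  Group 2 (a > b): [(3, 6, 4), (1, 11, 1)]
Optimal job order: [2, 4, 3, 1]
Schedule:
  Job 2: M1 done at 1, M2 done at 6
  Job 4: M1 done at 4, M2 done at 16
  Job 3: M1 done at 10, M2 done at 20
  Job 1: M1 done at 21, M2 done at 22
Makespan = 22

22


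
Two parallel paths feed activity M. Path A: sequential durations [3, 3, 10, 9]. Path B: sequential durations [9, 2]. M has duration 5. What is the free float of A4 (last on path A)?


ES(A4) = sum of predecessors on chain A = 16
EF(A4) = ES + duration = 16 + 9 = 25
Successor of A4 is M. ES(M) = max(sum(A), sum(B)) = max(25, 11) = 25
Free float = ES(successor) - EF(current) = 25 - 25 = 0

0


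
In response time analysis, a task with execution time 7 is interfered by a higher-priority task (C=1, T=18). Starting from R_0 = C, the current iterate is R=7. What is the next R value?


R_next = C + ceil(R_prev / T_hp) * C_hp
ceil(7 / 18) = ceil(0.3889) = 1
Interference = 1 * 1 = 1
R_next = 7 + 1 = 8

8


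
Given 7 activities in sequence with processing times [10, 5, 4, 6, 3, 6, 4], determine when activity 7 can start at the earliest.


Activity 7 starts after activities 1 through 6 complete.
Predecessor durations: [10, 5, 4, 6, 3, 6]
ES = 10 + 5 + 4 + 6 + 3 + 6 = 34

34


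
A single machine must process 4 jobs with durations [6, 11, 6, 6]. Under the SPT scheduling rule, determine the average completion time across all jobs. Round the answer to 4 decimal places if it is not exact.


Sort jobs by processing time (SPT order): [6, 6, 6, 11]
Compute completion times sequentially:
  Job 1: processing = 6, completes at 6
  Job 2: processing = 6, completes at 12
  Job 3: processing = 6, completes at 18
  Job 4: processing = 11, completes at 29
Sum of completion times = 65
Average completion time = 65/4 = 16.25

16.25


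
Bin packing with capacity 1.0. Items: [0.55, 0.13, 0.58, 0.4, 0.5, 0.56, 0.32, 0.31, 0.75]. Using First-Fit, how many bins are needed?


Place items sequentially using First-Fit:
  Item 0.55 -> new Bin 1
  Item 0.13 -> Bin 1 (now 0.68)
  Item 0.58 -> new Bin 2
  Item 0.4 -> Bin 2 (now 0.98)
  Item 0.5 -> new Bin 3
  Item 0.56 -> new Bin 4
  Item 0.32 -> Bin 1 (now 1.0)
  Item 0.31 -> Bin 3 (now 0.81)
  Item 0.75 -> new Bin 5
Total bins used = 5

5


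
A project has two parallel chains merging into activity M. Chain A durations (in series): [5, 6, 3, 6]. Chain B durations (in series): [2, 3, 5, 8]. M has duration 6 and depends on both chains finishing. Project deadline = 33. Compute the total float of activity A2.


Forward pass: ES(A2) = sum of predecessors on chain A = 5
EF = ES + duration = 5 + 6 = 11
Backward pass: LF(M) = deadline = 33; LS(M) = 33 - 6 = 27
LF(A2) = LS(M) - sum(successors on chain A) = 27 - 9 = 18
LS = LF - duration = 18 - 6 = 12
Total float = LS - ES = 12 - 5 = 7

7


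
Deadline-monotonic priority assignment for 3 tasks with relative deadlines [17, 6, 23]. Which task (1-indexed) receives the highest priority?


Sort tasks by relative deadline (ascending):
  Task 2: deadline = 6
  Task 1: deadline = 17
  Task 3: deadline = 23
Priority order (highest first): [2, 1, 3]
Highest priority task = 2

2


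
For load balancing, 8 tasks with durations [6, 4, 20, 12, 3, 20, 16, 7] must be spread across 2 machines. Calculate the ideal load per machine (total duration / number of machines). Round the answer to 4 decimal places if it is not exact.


Total processing time = 6 + 4 + 20 + 12 + 3 + 20 + 16 + 7 = 88
Number of machines = 2
Ideal balanced load = 88 / 2 = 44.0

44.0


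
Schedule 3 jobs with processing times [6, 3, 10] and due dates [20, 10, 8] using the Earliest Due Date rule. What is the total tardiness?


Sort by due date (EDD order): [(10, 8), (3, 10), (6, 20)]
Compute completion times and tardiness:
  Job 1: p=10, d=8, C=10, tardiness=max(0,10-8)=2
  Job 2: p=3, d=10, C=13, tardiness=max(0,13-10)=3
  Job 3: p=6, d=20, C=19, tardiness=max(0,19-20)=0
Total tardiness = 5

5


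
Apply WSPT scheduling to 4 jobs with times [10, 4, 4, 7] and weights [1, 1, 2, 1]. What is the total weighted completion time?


Compute p/w ratios and sort ascending (WSPT): [(4, 2), (4, 1), (7, 1), (10, 1)]
Compute weighted completion times:
  Job (p=4,w=2): C=4, w*C=2*4=8
  Job (p=4,w=1): C=8, w*C=1*8=8
  Job (p=7,w=1): C=15, w*C=1*15=15
  Job (p=10,w=1): C=25, w*C=1*25=25
Total weighted completion time = 56

56


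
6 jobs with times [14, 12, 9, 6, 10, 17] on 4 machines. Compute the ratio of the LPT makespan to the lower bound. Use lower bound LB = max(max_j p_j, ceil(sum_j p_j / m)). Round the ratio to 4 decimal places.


LPT order: [17, 14, 12, 10, 9, 6]
Machine loads after assignment: [17, 14, 18, 19]
LPT makespan = 19
Lower bound = max(max_job, ceil(total/4)) = max(17, 17) = 17
Ratio = 19 / 17 = 1.1176

1.1176


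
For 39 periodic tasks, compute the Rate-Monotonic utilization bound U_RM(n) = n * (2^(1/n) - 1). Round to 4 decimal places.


Compute 2^(1/39) = 1.0179318843
Subtract 1: 1.0179318843 - 1 = 0.0179318843
Multiply by n: 39 * 0.0179318843 = 0.6993434877
Round to 4 dp: 0.6993

0.6993


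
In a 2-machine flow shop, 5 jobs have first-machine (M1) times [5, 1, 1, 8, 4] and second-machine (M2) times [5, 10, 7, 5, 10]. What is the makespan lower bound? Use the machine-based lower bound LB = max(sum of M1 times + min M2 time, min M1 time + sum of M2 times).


LB1 = sum(M1 times) + min(M2 times) = 19 + 5 = 24
LB2 = min(M1 times) + sum(M2 times) = 1 + 37 = 38
Lower bound = max(LB1, LB2) = max(24, 38) = 38

38


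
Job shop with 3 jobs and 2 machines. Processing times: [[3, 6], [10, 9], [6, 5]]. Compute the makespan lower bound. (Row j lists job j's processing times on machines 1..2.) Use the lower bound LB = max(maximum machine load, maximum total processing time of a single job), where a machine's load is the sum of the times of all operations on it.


Machine loads:
  Machine 1: 3 + 10 + 6 = 19
  Machine 2: 6 + 9 + 5 = 20
Max machine load = 20
Job totals:
  Job 1: 9
  Job 2: 19
  Job 3: 11
Max job total = 19
Lower bound = max(20, 19) = 20

20


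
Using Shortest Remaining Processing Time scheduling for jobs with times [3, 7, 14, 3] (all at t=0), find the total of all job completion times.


Since all jobs arrive at t=0, SRPT equals SPT ordering.
SPT order: [3, 3, 7, 14]
Completion times:
  Job 1: p=3, C=3
  Job 2: p=3, C=6
  Job 3: p=7, C=13
  Job 4: p=14, C=27
Total completion time = 3 + 6 + 13 + 27 = 49

49


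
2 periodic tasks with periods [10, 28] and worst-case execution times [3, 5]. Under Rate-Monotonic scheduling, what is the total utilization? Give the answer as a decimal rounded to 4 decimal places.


Compute individual utilizations (exact fractions):
  Task 1: C/T = 3/10 (approx. 0.3)
  Task 2: C/T = 5/28 (approx. 0.1786)
Total utilization U = 3/10 + 5/28 = 67/140
Rounded to 4 decimal places: U = 0.4786
RM (Liu & Layland) bound for 2 tasks = 0.828427; compare with U = 67/140 (approx. 0.478571)
U <= bound, so schedulable by RM sufficient condition.

0.4786


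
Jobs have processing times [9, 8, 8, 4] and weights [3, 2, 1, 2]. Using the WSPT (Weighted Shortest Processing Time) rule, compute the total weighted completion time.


Compute p/w ratios and sort ascending (WSPT): [(4, 2), (9, 3), (8, 2), (8, 1)]
Compute weighted completion times:
  Job (p=4,w=2): C=4, w*C=2*4=8
  Job (p=9,w=3): C=13, w*C=3*13=39
  Job (p=8,w=2): C=21, w*C=2*21=42
  Job (p=8,w=1): C=29, w*C=1*29=29
Total weighted completion time = 118

118


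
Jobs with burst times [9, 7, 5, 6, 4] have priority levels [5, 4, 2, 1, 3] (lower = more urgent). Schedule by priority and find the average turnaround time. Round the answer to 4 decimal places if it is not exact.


Sort by priority (ascending = highest first):
Order: [(1, 6), (2, 5), (3, 4), (4, 7), (5, 9)]
Completion times:
  Priority 1, burst=6, C=6
  Priority 2, burst=5, C=11
  Priority 3, burst=4, C=15
  Priority 4, burst=7, C=22
  Priority 5, burst=9, C=31
Average turnaround = 85/5 = 17.0

17.0


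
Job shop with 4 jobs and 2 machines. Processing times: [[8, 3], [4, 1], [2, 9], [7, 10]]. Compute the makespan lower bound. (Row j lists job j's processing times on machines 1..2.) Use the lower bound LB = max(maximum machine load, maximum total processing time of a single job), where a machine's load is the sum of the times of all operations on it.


Machine loads:
  Machine 1: 8 + 4 + 2 + 7 = 21
  Machine 2: 3 + 1 + 9 + 10 = 23
Max machine load = 23
Job totals:
  Job 1: 11
  Job 2: 5
  Job 3: 11
  Job 4: 17
Max job total = 17
Lower bound = max(23, 17) = 23

23


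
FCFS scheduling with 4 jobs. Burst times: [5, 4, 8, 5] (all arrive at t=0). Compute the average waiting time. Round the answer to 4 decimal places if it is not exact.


FCFS order (as given): [5, 4, 8, 5]
Waiting times:
  Job 1: wait = 0
  Job 2: wait = 5
  Job 3: wait = 9
  Job 4: wait = 17
Sum of waiting times = 31
Average waiting time = 31/4 = 7.75

7.75


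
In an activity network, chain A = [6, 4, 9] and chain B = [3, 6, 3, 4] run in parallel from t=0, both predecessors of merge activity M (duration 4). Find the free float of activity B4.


ES(B4) = sum of predecessors on chain B = 12
EF(B4) = ES + duration = 12 + 4 = 16
Successor of B4 is M. ES(M) = max(sum(A), sum(B)) = max(19, 16) = 19
Free float = ES(successor) - EF(current) = 19 - 16 = 3

3


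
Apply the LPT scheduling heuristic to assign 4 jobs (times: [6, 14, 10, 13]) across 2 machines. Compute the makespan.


Sort jobs in decreasing order (LPT): [14, 13, 10, 6]
Assign each job to the least loaded machine:
  Machine 1: jobs [14, 6], load = 20
  Machine 2: jobs [13, 10], load = 23
Makespan = max load = 23

23


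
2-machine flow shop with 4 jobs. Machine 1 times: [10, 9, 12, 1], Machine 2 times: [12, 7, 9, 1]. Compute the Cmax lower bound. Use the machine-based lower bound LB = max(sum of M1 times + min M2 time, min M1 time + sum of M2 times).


LB1 = sum(M1 times) + min(M2 times) = 32 + 1 = 33
LB2 = min(M1 times) + sum(M2 times) = 1 + 29 = 30
Lower bound = max(LB1, LB2) = max(33, 30) = 33

33


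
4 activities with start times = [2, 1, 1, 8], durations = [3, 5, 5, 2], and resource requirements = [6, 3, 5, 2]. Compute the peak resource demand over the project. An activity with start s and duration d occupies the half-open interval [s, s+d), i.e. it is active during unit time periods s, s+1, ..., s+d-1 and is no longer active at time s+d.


Each activity i is active on [start_i, start_i + duration_i).
Compute total resource usage per time slot:
  t=0: active resources = [], total = 0
  t=1: active resources = [3, 5], total = 8
  t=2: active resources = [6, 3, 5], total = 14
  t=3: active resources = [6, 3, 5], total = 14
  t=4: active resources = [6, 3, 5], total = 14
  t=5: active resources = [3, 5], total = 8
  t=6: active resources = [], total = 0
  t=7: active resources = [], total = 0
  t=8: active resources = [2], total = 2
  t=9: active resources = [2], total = 2
Peak resource demand = 14

14


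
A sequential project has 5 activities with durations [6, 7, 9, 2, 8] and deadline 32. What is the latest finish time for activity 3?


LF(activity 3) = deadline - sum of successor durations
Successors: activities 4 through 5 with durations [2, 8]
Sum of successor durations = 10
LF = 32 - 10 = 22

22


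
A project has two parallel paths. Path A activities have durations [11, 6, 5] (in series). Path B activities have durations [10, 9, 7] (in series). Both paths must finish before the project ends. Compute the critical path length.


Path A total = 11 + 6 + 5 = 22
Path B total = 10 + 9 + 7 = 26
Critical path = longest path = max(22, 26) = 26

26


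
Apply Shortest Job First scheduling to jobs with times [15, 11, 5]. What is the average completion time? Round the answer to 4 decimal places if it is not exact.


SJF order (ascending): [5, 11, 15]
Completion times:
  Job 1: burst=5, C=5
  Job 2: burst=11, C=16
  Job 3: burst=15, C=31
Average completion = 52/3 = 17.3333

17.3333


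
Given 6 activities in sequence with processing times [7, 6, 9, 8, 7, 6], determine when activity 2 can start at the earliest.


Activity 2 starts after activities 1 through 1 complete.
Predecessor durations: [7]
ES = 7 = 7

7


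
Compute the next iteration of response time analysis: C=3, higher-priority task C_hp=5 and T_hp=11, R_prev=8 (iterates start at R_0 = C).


R_next = C + ceil(R_prev / T_hp) * C_hp
ceil(8 / 11) = ceil(0.7273) = 1
Interference = 1 * 5 = 5
R_next = 3 + 5 = 8
R_next = R_prev, so the iteration has converged (response time = 8).

8


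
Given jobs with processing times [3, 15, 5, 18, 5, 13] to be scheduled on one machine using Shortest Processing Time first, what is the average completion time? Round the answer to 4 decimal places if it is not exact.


Sort jobs by processing time (SPT order): [3, 5, 5, 13, 15, 18]
Compute completion times sequentially:
  Job 1: processing = 3, completes at 3
  Job 2: processing = 5, completes at 8
  Job 3: processing = 5, completes at 13
  Job 4: processing = 13, completes at 26
  Job 5: processing = 15, completes at 41
  Job 6: processing = 18, completes at 59
Sum of completion times = 150
Average completion time = 150/6 = 25.0

25.0


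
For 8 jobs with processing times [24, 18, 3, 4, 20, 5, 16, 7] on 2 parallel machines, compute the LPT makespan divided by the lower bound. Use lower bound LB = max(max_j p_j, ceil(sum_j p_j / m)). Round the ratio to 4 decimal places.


LPT order: [24, 20, 18, 16, 7, 5, 4, 3]
Machine loads after assignment: [49, 48]
LPT makespan = 49
Lower bound = max(max_job, ceil(total/2)) = max(24, 49) = 49
Ratio = 49 / 49 = 1.0

1.0


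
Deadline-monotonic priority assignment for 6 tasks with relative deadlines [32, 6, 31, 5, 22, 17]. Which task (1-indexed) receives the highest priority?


Sort tasks by relative deadline (ascending):
  Task 4: deadline = 5
  Task 2: deadline = 6
  Task 6: deadline = 17
  Task 5: deadline = 22
  Task 3: deadline = 31
  Task 1: deadline = 32
Priority order (highest first): [4, 2, 6, 5, 3, 1]
Highest priority task = 4

4


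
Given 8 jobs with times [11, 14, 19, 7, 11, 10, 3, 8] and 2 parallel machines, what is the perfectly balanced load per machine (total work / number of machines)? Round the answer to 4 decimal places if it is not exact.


Total processing time = 11 + 14 + 19 + 7 + 11 + 10 + 3 + 8 = 83
Number of machines = 2
Ideal balanced load = 83 / 2 = 41.5

41.5


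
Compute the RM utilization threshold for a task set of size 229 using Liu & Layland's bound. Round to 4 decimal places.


Compute 2^(1/229) = 1.0030314291
Subtract 1: 1.0030314291 - 1 = 0.0030314291
Multiply by n: 229 * 0.0030314291 = 0.6941972639
Round to 4 dp: 0.6942

0.6942


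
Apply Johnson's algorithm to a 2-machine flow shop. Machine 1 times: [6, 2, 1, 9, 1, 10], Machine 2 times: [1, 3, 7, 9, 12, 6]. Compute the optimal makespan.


Apply Johnson's rule:
  Group 1 (a <= b): [(3, 1, 7), (5, 1, 12), (2, 2, 3), (4, 9, 9)]
  Group 2 (a > b): [(6, 10, 6), (1, 6, 1)]
Optimal job order: [3, 5, 2, 4, 6, 1]
Schedule:
  Job 3: M1 done at 1, M2 done at 8
  Job 5: M1 done at 2, M2 done at 20
  Job 2: M1 done at 4, M2 done at 23
  Job 4: M1 done at 13, M2 done at 32
  Job 6: M1 done at 23, M2 done at 38
  Job 1: M1 done at 29, M2 done at 39
Makespan = 39

39


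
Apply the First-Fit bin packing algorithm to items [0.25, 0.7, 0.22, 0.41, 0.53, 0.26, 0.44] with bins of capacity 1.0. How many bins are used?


Place items sequentially using First-Fit:
  Item 0.25 -> new Bin 1
  Item 0.7 -> Bin 1 (now 0.95)
  Item 0.22 -> new Bin 2
  Item 0.41 -> Bin 2 (now 0.63)
  Item 0.53 -> new Bin 3
  Item 0.26 -> Bin 2 (now 0.89)
  Item 0.44 -> Bin 3 (now 0.97)
Total bins used = 3

3


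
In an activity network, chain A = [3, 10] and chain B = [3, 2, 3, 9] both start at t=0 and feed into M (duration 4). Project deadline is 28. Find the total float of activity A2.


Forward pass: ES(A2) = sum of predecessors on chain A = 3
EF = ES + duration = 3 + 10 = 13
Backward pass: LF(M) = deadline = 28; LS(M) = 28 - 4 = 24
LF(A2) = LS(M) - sum(successors on chain A) = 24 - 0 = 24
LS = LF - duration = 24 - 10 = 14
Total float = LS - ES = 14 - 3 = 11

11


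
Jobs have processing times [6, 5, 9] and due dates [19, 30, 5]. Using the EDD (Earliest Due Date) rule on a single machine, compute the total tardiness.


Sort by due date (EDD order): [(9, 5), (6, 19), (5, 30)]
Compute completion times and tardiness:
  Job 1: p=9, d=5, C=9, tardiness=max(0,9-5)=4
  Job 2: p=6, d=19, C=15, tardiness=max(0,15-19)=0
  Job 3: p=5, d=30, C=20, tardiness=max(0,20-30)=0
Total tardiness = 4

4


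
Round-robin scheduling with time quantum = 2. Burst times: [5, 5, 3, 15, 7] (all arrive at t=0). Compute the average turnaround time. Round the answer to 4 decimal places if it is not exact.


Time quantum = 2
Execution trace:
  J1 runs 2 units, time = 2
  J2 runs 2 units, time = 4
  J3 runs 2 units, time = 6
  J4 runs 2 units, time = 8
  J5 runs 2 units, time = 10
  J1 runs 2 units, time = 12
  J2 runs 2 units, time = 14
  J3 runs 1 units, time = 15
  J4 runs 2 units, time = 17
  J5 runs 2 units, time = 19
  J1 runs 1 units, time = 20
  J2 runs 1 units, time = 21
  J4 runs 2 units, time = 23
  J5 runs 2 units, time = 25
  J4 runs 2 units, time = 27
  J5 runs 1 units, time = 28
  J4 runs 2 units, time = 30
  J4 runs 2 units, time = 32
  J4 runs 2 units, time = 34
  J4 runs 1 units, time = 35
Finish times: [20, 21, 15, 35, 28]
Average turnaround = 119/5 = 23.8

23.8


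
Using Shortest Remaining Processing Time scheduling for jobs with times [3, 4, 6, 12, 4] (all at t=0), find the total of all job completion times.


Since all jobs arrive at t=0, SRPT equals SPT ordering.
SPT order: [3, 4, 4, 6, 12]
Completion times:
  Job 1: p=3, C=3
  Job 2: p=4, C=7
  Job 3: p=4, C=11
  Job 4: p=6, C=17
  Job 5: p=12, C=29
Total completion time = 3 + 7 + 11 + 17 + 29 = 67

67


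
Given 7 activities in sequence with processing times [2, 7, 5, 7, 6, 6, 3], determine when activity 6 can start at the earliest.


Activity 6 starts after activities 1 through 5 complete.
Predecessor durations: [2, 7, 5, 7, 6]
ES = 2 + 7 + 5 + 7 + 6 = 27

27


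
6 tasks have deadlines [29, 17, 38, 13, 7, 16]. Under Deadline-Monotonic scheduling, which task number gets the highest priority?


Sort tasks by relative deadline (ascending):
  Task 5: deadline = 7
  Task 4: deadline = 13
  Task 6: deadline = 16
  Task 2: deadline = 17
  Task 1: deadline = 29
  Task 3: deadline = 38
Priority order (highest first): [5, 4, 6, 2, 1, 3]
Highest priority task = 5

5


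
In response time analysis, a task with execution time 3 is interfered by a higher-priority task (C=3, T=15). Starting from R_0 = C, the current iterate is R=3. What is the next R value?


R_next = C + ceil(R_prev / T_hp) * C_hp
ceil(3 / 15) = ceil(0.2) = 1
Interference = 1 * 3 = 3
R_next = 3 + 3 = 6

6


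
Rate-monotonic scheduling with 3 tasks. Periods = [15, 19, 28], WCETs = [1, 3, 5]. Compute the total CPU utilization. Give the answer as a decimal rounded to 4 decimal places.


Compute individual utilizations (exact fractions):
  Task 1: C/T = 1/15 (approx. 0.0667)
  Task 2: C/T = 3/19 (approx. 0.1579)
  Task 3: C/T = 5/28 (approx. 0.1786)
Total utilization U = 1/15 + 3/19 + 5/28 = 3217/7980
Rounded to 4 decimal places: U = 0.4031
RM (Liu & Layland) bound for 3 tasks = 0.779763; compare with U = 3217/7980 (approx. 0.403133)
U <= bound, so schedulable by RM sufficient condition.

0.4031


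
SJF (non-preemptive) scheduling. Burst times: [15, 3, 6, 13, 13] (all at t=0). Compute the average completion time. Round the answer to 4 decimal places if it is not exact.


SJF order (ascending): [3, 6, 13, 13, 15]
Completion times:
  Job 1: burst=3, C=3
  Job 2: burst=6, C=9
  Job 3: burst=13, C=22
  Job 4: burst=13, C=35
  Job 5: burst=15, C=50
Average completion = 119/5 = 23.8

23.8


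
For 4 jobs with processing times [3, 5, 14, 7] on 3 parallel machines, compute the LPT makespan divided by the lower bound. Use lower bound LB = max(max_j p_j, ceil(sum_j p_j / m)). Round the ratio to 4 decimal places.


LPT order: [14, 7, 5, 3]
Machine loads after assignment: [14, 7, 8]
LPT makespan = 14
Lower bound = max(max_job, ceil(total/3)) = max(14, 10) = 14
Ratio = 14 / 14 = 1.0

1.0


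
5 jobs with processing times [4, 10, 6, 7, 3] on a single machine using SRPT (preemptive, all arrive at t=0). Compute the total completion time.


Since all jobs arrive at t=0, SRPT equals SPT ordering.
SPT order: [3, 4, 6, 7, 10]
Completion times:
  Job 1: p=3, C=3
  Job 2: p=4, C=7
  Job 3: p=6, C=13
  Job 4: p=7, C=20
  Job 5: p=10, C=30
Total completion time = 3 + 7 + 13 + 20 + 30 = 73

73


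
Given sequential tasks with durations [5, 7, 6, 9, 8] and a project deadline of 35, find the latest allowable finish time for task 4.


LF(activity 4) = deadline - sum of successor durations
Successors: activities 5 through 5 with durations [8]
Sum of successor durations = 8
LF = 35 - 8 = 27

27


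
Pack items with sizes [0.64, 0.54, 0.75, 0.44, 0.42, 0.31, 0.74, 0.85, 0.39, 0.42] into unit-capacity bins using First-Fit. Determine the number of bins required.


Place items sequentially using First-Fit:
  Item 0.64 -> new Bin 1
  Item 0.54 -> new Bin 2
  Item 0.75 -> new Bin 3
  Item 0.44 -> Bin 2 (now 0.98)
  Item 0.42 -> new Bin 4
  Item 0.31 -> Bin 1 (now 0.95)
  Item 0.74 -> new Bin 5
  Item 0.85 -> new Bin 6
  Item 0.39 -> Bin 4 (now 0.81)
  Item 0.42 -> new Bin 7
Total bins used = 7

7


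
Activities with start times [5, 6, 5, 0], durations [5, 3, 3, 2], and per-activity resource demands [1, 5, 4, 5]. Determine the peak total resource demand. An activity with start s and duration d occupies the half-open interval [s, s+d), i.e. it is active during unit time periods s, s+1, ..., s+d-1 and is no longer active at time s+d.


Each activity i is active on [start_i, start_i + duration_i).
Compute total resource usage per time slot:
  t=0: active resources = [5], total = 5
  t=1: active resources = [5], total = 5
  t=2: active resources = [], total = 0
  t=3: active resources = [], total = 0
  t=4: active resources = [], total = 0
  t=5: active resources = [1, 4], total = 5
  t=6: active resources = [1, 5, 4], total = 10
  t=7: active resources = [1, 5, 4], total = 10
  t=8: active resources = [1, 5], total = 6
  t=9: active resources = [1], total = 1
Peak resource demand = 10

10


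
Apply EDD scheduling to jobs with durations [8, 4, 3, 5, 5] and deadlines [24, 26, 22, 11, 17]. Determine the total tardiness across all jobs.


Sort by due date (EDD order): [(5, 11), (5, 17), (3, 22), (8, 24), (4, 26)]
Compute completion times and tardiness:
  Job 1: p=5, d=11, C=5, tardiness=max(0,5-11)=0
  Job 2: p=5, d=17, C=10, tardiness=max(0,10-17)=0
  Job 3: p=3, d=22, C=13, tardiness=max(0,13-22)=0
  Job 4: p=8, d=24, C=21, tardiness=max(0,21-24)=0
  Job 5: p=4, d=26, C=25, tardiness=max(0,25-26)=0
Total tardiness = 0

0


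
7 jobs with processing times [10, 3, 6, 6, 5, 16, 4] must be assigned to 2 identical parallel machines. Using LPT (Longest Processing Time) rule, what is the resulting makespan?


Sort jobs in decreasing order (LPT): [16, 10, 6, 6, 5, 4, 3]
Assign each job to the least loaded machine:
  Machine 1: jobs [16, 6, 3], load = 25
  Machine 2: jobs [10, 6, 5, 4], load = 25
Makespan = max load = 25

25


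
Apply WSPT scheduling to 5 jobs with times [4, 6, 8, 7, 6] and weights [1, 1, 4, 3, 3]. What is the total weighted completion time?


Compute p/w ratios and sort ascending (WSPT): [(8, 4), (6, 3), (7, 3), (4, 1), (6, 1)]
Compute weighted completion times:
  Job (p=8,w=4): C=8, w*C=4*8=32
  Job (p=6,w=3): C=14, w*C=3*14=42
  Job (p=7,w=3): C=21, w*C=3*21=63
  Job (p=4,w=1): C=25, w*C=1*25=25
  Job (p=6,w=1): C=31, w*C=1*31=31
Total weighted completion time = 193

193


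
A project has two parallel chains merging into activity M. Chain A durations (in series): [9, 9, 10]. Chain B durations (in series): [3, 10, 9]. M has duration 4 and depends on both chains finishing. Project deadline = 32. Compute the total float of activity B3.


Forward pass: ES(B3) = sum of predecessors on chain B = 13
EF = ES + duration = 13 + 9 = 22
Backward pass: LF(M) = deadline = 32; LS(M) = 32 - 4 = 28
LF(B3) = LS(M) - sum(successors on chain B) = 28 - 0 = 28
LS = LF - duration = 28 - 9 = 19
Total float = LS - ES = 19 - 13 = 6

6


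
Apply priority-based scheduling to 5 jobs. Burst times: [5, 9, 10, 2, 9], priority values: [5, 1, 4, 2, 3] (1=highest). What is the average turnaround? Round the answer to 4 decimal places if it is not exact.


Sort by priority (ascending = highest first):
Order: [(1, 9), (2, 2), (3, 9), (4, 10), (5, 5)]
Completion times:
  Priority 1, burst=9, C=9
  Priority 2, burst=2, C=11
  Priority 3, burst=9, C=20
  Priority 4, burst=10, C=30
  Priority 5, burst=5, C=35
Average turnaround = 105/5 = 21.0

21.0


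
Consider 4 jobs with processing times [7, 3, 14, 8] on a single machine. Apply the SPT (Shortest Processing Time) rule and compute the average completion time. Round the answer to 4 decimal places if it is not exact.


Sort jobs by processing time (SPT order): [3, 7, 8, 14]
Compute completion times sequentially:
  Job 1: processing = 3, completes at 3
  Job 2: processing = 7, completes at 10
  Job 3: processing = 8, completes at 18
  Job 4: processing = 14, completes at 32
Sum of completion times = 63
Average completion time = 63/4 = 15.75

15.75


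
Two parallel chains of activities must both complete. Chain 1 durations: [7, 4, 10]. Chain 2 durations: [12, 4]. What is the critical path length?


Path A total = 7 + 4 + 10 = 21
Path B total = 12 + 4 = 16
Critical path = longest path = max(21, 16) = 21

21


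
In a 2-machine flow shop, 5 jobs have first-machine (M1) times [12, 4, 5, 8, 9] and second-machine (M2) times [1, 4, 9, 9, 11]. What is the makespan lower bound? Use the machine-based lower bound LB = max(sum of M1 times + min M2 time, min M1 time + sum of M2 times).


LB1 = sum(M1 times) + min(M2 times) = 38 + 1 = 39
LB2 = min(M1 times) + sum(M2 times) = 4 + 34 = 38
Lower bound = max(LB1, LB2) = max(39, 38) = 39

39


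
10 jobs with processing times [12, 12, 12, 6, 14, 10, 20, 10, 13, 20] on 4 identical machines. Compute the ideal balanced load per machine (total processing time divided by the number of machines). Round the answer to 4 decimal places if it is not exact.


Total processing time = 12 + 12 + 12 + 6 + 14 + 10 + 20 + 10 + 13 + 20 = 129
Number of machines = 4
Ideal balanced load = 129 / 4 = 32.25

32.25


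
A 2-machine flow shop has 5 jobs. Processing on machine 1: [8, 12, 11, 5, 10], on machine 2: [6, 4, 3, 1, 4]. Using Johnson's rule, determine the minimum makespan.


Apply Johnson's rule:
  Group 1 (a <= b): []
  Group 2 (a > b): [(1, 8, 6), (2, 12, 4), (5, 10, 4), (3, 11, 3), (4, 5, 1)]
Optimal job order: [1, 2, 5, 3, 4]
Schedule:
  Job 1: M1 done at 8, M2 done at 14
  Job 2: M1 done at 20, M2 done at 24
  Job 5: M1 done at 30, M2 done at 34
  Job 3: M1 done at 41, M2 done at 44
  Job 4: M1 done at 46, M2 done at 47
Makespan = 47

47


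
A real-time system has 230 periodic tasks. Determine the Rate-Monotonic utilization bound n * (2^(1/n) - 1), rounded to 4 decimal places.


Compute 2^(1/230) = 1.0030182291
Subtract 1: 1.0030182291 - 1 = 0.0030182291
Multiply by n: 230 * 0.0030182291 = 0.6941926930
Round to 4 dp: 0.6942

0.6942


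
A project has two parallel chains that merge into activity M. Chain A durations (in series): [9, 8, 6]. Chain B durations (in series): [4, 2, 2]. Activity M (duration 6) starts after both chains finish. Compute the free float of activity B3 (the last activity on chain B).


ES(B3) = sum of predecessors on chain B = 6
EF(B3) = ES + duration = 6 + 2 = 8
Successor of B3 is M. ES(M) = max(sum(A), sum(B)) = max(23, 8) = 23
Free float = ES(successor) - EF(current) = 23 - 8 = 15

15


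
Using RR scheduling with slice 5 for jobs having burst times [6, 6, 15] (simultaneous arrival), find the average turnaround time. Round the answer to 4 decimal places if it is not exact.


Time quantum = 5
Execution trace:
  J1 runs 5 units, time = 5
  J2 runs 5 units, time = 10
  J3 runs 5 units, time = 15
  J1 runs 1 units, time = 16
  J2 runs 1 units, time = 17
  J3 runs 5 units, time = 22
  J3 runs 5 units, time = 27
Finish times: [16, 17, 27]
Average turnaround = 60/3 = 20.0

20.0


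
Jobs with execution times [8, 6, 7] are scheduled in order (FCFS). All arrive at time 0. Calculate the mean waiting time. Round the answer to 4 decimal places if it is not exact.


FCFS order (as given): [8, 6, 7]
Waiting times:
  Job 1: wait = 0
  Job 2: wait = 8
  Job 3: wait = 14
Sum of waiting times = 22
Average waiting time = 22/3 = 7.3333

7.3333


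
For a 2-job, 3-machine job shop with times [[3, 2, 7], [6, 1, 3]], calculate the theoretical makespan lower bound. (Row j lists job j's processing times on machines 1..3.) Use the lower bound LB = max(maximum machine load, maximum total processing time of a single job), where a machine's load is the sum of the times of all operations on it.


Machine loads:
  Machine 1: 3 + 6 = 9
  Machine 2: 2 + 1 = 3
  Machine 3: 7 + 3 = 10
Max machine load = 10
Job totals:
  Job 1: 12
  Job 2: 10
Max job total = 12
Lower bound = max(10, 12) = 12

12


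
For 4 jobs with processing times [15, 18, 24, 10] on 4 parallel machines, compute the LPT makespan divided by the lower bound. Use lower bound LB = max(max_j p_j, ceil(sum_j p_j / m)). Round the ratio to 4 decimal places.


LPT order: [24, 18, 15, 10]
Machine loads after assignment: [24, 18, 15, 10]
LPT makespan = 24
Lower bound = max(max_job, ceil(total/4)) = max(24, 17) = 24
Ratio = 24 / 24 = 1.0

1.0


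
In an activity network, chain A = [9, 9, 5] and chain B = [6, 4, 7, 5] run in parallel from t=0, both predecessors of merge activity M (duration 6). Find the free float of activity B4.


ES(B4) = sum of predecessors on chain B = 17
EF(B4) = ES + duration = 17 + 5 = 22
Successor of B4 is M. ES(M) = max(sum(A), sum(B)) = max(23, 22) = 23
Free float = ES(successor) - EF(current) = 23 - 22 = 1

1


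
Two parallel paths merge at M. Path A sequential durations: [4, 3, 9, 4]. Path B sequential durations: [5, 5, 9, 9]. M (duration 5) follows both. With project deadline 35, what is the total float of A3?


Forward pass: ES(A3) = sum of predecessors on chain A = 7
EF = ES + duration = 7 + 9 = 16
Backward pass: LF(M) = deadline = 35; LS(M) = 35 - 5 = 30
LF(A3) = LS(M) - sum(successors on chain A) = 30 - 4 = 26
LS = LF - duration = 26 - 9 = 17
Total float = LS - ES = 17 - 7 = 10

10


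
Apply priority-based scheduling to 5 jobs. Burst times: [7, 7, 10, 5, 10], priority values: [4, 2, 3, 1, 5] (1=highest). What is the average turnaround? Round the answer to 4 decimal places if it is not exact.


Sort by priority (ascending = highest first):
Order: [(1, 5), (2, 7), (3, 10), (4, 7), (5, 10)]
Completion times:
  Priority 1, burst=5, C=5
  Priority 2, burst=7, C=12
  Priority 3, burst=10, C=22
  Priority 4, burst=7, C=29
  Priority 5, burst=10, C=39
Average turnaround = 107/5 = 21.4

21.4


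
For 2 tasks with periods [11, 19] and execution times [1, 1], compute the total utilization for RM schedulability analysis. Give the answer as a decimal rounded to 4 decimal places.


Compute individual utilizations (exact fractions):
  Task 1: C/T = 1/11 (approx. 0.0909)
  Task 2: C/T = 1/19 (approx. 0.0526)
Total utilization U = 1/11 + 1/19 = 30/209
Rounded to 4 decimal places: U = 0.1435
RM (Liu & Layland) bound for 2 tasks = 0.828427; compare with U = 30/209 (approx. 0.143541)
U <= bound, so schedulable by RM sufficient condition.

0.1435


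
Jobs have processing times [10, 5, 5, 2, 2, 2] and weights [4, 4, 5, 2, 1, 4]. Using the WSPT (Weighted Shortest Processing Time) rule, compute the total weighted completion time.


Compute p/w ratios and sort ascending (WSPT): [(2, 4), (5, 5), (2, 2), (5, 4), (2, 1), (10, 4)]
Compute weighted completion times:
  Job (p=2,w=4): C=2, w*C=4*2=8
  Job (p=5,w=5): C=7, w*C=5*7=35
  Job (p=2,w=2): C=9, w*C=2*9=18
  Job (p=5,w=4): C=14, w*C=4*14=56
  Job (p=2,w=1): C=16, w*C=1*16=16
  Job (p=10,w=4): C=26, w*C=4*26=104
Total weighted completion time = 237

237


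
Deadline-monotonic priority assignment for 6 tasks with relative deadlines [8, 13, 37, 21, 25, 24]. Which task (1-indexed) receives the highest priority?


Sort tasks by relative deadline (ascending):
  Task 1: deadline = 8
  Task 2: deadline = 13
  Task 4: deadline = 21
  Task 6: deadline = 24
  Task 5: deadline = 25
  Task 3: deadline = 37
Priority order (highest first): [1, 2, 4, 6, 5, 3]
Highest priority task = 1

1


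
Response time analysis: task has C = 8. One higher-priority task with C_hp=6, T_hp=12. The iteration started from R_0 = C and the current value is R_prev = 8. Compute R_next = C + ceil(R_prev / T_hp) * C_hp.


R_next = C + ceil(R_prev / T_hp) * C_hp
ceil(8 / 12) = ceil(0.6667) = 1
Interference = 1 * 6 = 6
R_next = 8 + 6 = 14

14


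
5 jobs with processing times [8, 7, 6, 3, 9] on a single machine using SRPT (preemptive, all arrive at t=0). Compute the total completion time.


Since all jobs arrive at t=0, SRPT equals SPT ordering.
SPT order: [3, 6, 7, 8, 9]
Completion times:
  Job 1: p=3, C=3
  Job 2: p=6, C=9
  Job 3: p=7, C=16
  Job 4: p=8, C=24
  Job 5: p=9, C=33
Total completion time = 3 + 9 + 16 + 24 + 33 = 85

85


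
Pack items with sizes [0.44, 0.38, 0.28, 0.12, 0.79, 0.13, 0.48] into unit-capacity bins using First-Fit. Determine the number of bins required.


Place items sequentially using First-Fit:
  Item 0.44 -> new Bin 1
  Item 0.38 -> Bin 1 (now 0.82)
  Item 0.28 -> new Bin 2
  Item 0.12 -> Bin 1 (now 0.94)
  Item 0.79 -> new Bin 3
  Item 0.13 -> Bin 2 (now 0.41)
  Item 0.48 -> Bin 2 (now 0.89)
Total bins used = 3

3


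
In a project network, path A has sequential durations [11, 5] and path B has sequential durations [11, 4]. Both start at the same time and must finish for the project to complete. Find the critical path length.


Path A total = 11 + 5 = 16
Path B total = 11 + 4 = 15
Critical path = longest path = max(16, 15) = 16

16


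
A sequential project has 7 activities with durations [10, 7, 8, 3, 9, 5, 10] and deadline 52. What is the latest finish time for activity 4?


LF(activity 4) = deadline - sum of successor durations
Successors: activities 5 through 7 with durations [9, 5, 10]
Sum of successor durations = 24
LF = 52 - 24 = 28

28


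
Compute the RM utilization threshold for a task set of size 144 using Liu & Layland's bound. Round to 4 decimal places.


Compute 2^(1/144) = 1.0048251257
Subtract 1: 1.0048251257 - 1 = 0.0048251257
Multiply by n: 144 * 0.0048251257 = 0.6948181008
Round to 4 dp: 0.6948

0.6948


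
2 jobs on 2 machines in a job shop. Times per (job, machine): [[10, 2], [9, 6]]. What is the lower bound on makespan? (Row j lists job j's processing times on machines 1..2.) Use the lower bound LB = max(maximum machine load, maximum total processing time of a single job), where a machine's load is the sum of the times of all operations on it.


Machine loads:
  Machine 1: 10 + 9 = 19
  Machine 2: 2 + 6 = 8
Max machine load = 19
Job totals:
  Job 1: 12
  Job 2: 15
Max job total = 15
Lower bound = max(19, 15) = 19

19


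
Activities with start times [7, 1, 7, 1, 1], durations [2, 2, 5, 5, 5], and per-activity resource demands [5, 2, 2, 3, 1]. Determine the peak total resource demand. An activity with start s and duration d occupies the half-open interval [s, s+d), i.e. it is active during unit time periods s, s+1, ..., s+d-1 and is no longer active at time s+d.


Each activity i is active on [start_i, start_i + duration_i).
Compute total resource usage per time slot:
  t=0: active resources = [], total = 0
  t=1: active resources = [2, 3, 1], total = 6
  t=2: active resources = [2, 3, 1], total = 6
  t=3: active resources = [3, 1], total = 4
  t=4: active resources = [3, 1], total = 4
  t=5: active resources = [3, 1], total = 4
  t=6: active resources = [], total = 0
  t=7: active resources = [5, 2], total = 7
  t=8: active resources = [5, 2], total = 7
  t=9: active resources = [2], total = 2
  t=10: active resources = [2], total = 2
  t=11: active resources = [2], total = 2
Peak resource demand = 7

7


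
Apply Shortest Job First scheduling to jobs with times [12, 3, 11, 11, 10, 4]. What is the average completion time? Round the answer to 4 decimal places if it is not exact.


SJF order (ascending): [3, 4, 10, 11, 11, 12]
Completion times:
  Job 1: burst=3, C=3
  Job 2: burst=4, C=7
  Job 3: burst=10, C=17
  Job 4: burst=11, C=28
  Job 5: burst=11, C=39
  Job 6: burst=12, C=51
Average completion = 145/6 = 24.1667

24.1667
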